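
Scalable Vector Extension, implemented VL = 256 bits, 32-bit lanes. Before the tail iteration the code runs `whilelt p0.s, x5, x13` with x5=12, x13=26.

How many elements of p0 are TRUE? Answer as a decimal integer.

vl = 8

register lanes = 256/32 = 8
active while 12+j < 26, i.e. j ∈ [0,14) capped at 8 ⇒ 8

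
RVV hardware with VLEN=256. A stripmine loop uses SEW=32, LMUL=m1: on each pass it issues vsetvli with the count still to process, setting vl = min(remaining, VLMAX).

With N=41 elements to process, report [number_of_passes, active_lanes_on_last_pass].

lanes per group: 256·1/32 = 8
N=41: ⌈41/8⌉ = 6 iters; last vl = 41 − 5×8 = 1

[iterations, last_vl] = [6, 1]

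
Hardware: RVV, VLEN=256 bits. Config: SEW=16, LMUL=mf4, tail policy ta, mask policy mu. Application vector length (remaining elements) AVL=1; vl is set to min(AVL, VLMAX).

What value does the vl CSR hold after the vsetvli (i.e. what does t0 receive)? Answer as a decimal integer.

lanes per group: 256·1/4/16 = 4
vl = min(AVL, VLMAX) = min(1, 4) = 1

vl = 1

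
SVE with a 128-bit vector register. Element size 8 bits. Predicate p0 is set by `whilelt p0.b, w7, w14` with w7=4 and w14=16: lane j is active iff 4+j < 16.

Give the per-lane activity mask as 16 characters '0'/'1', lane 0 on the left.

lane count: 128 div 8 = 16
whilelt: lane j active iff 4+j < 16 → j < 12 → 12 active
bits (lane 0 leftmost): 1111111111110000

predicate = 1111111111110000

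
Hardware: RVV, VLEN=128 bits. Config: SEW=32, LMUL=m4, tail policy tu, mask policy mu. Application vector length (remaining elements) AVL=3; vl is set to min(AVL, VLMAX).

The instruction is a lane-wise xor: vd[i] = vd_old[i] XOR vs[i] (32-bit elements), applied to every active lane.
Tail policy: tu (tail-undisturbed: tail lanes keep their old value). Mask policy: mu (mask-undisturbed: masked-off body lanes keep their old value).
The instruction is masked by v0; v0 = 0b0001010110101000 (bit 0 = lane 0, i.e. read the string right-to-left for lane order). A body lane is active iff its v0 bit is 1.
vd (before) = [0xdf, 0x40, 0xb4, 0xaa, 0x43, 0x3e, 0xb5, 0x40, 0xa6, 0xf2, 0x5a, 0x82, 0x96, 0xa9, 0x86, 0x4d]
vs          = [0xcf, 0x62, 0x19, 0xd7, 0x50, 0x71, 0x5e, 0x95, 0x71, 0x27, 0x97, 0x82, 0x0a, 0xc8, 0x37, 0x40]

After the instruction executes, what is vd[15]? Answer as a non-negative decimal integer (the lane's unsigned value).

VLMAX = VLEN×LMUL/SEW = 128×4/32 = 16
AVL=3 ≤ VLMAX=16, so vl = 3
vd[0] mask-off/keep -> 0xdf
vd[1] mask-off/keep -> 0x40
vd[2] mask-off/keep -> 0xb4
vd[3] tail/keep -> 0xaa
vd[4] tail/keep -> 0x43
vd[5] tail/keep -> 0x3e
vd[6] tail/keep -> 0xb5
vd[7] tail/keep -> 0x40
vd[8] tail/keep -> 0xa6
vd[9] tail/keep -> 0xf2
vd[10] tail/keep -> 0x5a
vd[11] tail/keep -> 0x82
vd[12] tail/keep -> 0x96
vd[13] tail/keep -> 0xa9
vd[14] tail/keep -> 0x86
vd[15] tail/keep -> 0x4d

vd[15] = 77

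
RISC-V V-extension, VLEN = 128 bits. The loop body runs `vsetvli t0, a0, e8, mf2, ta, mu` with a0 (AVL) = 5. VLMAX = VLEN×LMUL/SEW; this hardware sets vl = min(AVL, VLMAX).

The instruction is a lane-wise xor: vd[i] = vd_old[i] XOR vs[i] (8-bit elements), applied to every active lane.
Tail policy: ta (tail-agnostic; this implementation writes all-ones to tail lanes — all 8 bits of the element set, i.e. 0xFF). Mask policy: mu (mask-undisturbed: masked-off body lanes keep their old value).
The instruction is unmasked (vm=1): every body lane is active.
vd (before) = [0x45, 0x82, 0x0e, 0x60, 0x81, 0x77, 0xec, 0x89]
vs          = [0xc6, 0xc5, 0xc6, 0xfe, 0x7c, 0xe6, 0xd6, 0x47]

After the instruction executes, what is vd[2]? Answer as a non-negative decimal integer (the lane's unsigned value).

VLMAX = (128 × 1/2) / 8 = 8 lanes
vl = min(AVL, VLMAX) = min(5, 8) = 5
  i=0: xor(0x45,0xc6) → 131
  i=1: xor(0x82,0xc5) → 71
  i=2: xor(0x0e,0xc6) → 200
  i=3: xor(0x60,0xfe) → 158
  i=4: xor(0x81,0x7c) → 253
  i=5: tail/ones → 255
  i=6: tail/ones → 255
  i=7: tail/ones → 255

vd[2] = 200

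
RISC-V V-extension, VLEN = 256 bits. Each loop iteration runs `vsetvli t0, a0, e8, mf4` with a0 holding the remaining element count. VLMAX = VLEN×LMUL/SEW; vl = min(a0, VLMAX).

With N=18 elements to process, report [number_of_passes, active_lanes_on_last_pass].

[iterations, last_vl] = [3, 2]

VLMAX = VLEN×LMUL/SEW = 256×1/4/8 = 8
iterations = ceil(18/8) = 3; final-pass vl = 2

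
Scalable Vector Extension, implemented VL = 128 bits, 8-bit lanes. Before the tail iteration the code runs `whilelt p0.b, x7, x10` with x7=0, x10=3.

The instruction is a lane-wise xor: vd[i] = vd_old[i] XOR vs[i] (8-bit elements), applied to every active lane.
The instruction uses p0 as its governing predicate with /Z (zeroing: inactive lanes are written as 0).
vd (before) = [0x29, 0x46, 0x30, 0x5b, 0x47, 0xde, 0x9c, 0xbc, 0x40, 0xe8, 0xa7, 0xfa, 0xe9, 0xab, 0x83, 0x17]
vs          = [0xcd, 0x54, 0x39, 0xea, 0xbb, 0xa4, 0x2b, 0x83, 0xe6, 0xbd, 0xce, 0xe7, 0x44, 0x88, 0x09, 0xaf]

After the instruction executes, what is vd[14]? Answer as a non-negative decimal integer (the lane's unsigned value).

register lanes = 128/8 = 16
whilelt: lane j active iff 0+j < 3 → j < 3 → 3 active
vd[0] xor(0x29,0xcd) -> 0xe4
vd[1] xor(0x46,0x54) -> 0x12
vd[2] xor(0x30,0x39) -> 0x09
vd[3] tail/zero -> 0x00
vd[4] tail/zero -> 0x00
vd[5] tail/zero -> 0x00
vd[6] tail/zero -> 0x00
vd[7] tail/zero -> 0x00
vd[8] tail/zero -> 0x00
vd[9] tail/zero -> 0x00
vd[10] tail/zero -> 0x00
vd[11] tail/zero -> 0x00
vd[12] tail/zero -> 0x00
vd[13] tail/zero -> 0x00
vd[14] tail/zero -> 0x00
vd[15] tail/zero -> 0x00

vd[14] = 0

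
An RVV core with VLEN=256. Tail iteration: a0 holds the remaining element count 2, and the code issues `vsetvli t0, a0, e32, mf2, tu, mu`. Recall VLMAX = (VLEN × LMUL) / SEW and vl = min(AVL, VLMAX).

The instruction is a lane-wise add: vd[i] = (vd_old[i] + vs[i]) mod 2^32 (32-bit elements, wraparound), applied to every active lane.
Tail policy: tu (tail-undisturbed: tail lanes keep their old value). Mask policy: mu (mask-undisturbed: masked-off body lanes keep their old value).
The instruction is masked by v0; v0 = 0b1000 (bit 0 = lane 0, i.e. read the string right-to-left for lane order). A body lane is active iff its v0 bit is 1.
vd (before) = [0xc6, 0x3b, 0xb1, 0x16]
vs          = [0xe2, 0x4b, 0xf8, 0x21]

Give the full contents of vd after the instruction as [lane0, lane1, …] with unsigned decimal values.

VLMAX = (256 × 1/2) / 32 = 4 lanes
vl ← min(2, 4) = 2
lane  0: mask-off/keep ⇒ 0xc6
lane  1: mask-off/keep ⇒ 0x3b
lane  2: tail/keep ⇒ 0xb1
lane  3: tail/keep ⇒ 0x16

vd = [198, 59, 177, 22]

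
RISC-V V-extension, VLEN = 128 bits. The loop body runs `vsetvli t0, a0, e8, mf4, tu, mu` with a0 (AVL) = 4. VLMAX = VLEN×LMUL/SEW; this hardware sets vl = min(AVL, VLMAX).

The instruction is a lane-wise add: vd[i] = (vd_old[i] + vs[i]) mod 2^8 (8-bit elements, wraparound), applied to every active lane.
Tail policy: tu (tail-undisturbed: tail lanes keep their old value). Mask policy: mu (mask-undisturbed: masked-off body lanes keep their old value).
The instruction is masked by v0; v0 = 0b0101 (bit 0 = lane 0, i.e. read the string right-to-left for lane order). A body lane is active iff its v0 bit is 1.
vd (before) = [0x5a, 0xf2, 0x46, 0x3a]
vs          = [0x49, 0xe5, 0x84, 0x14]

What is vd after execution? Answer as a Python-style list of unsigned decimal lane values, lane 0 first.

vd = [163, 242, 202, 58]

lanes per group: 128·1/4/8 = 4
vl = min(AVL, VLMAX) = min(4, 4) = 4
  i=0: add(0x5a,0x49) → 163
  i=1: mask-off/keep → 242
  i=2: add(0x46,0x84) → 202
  i=3: mask-off/keep → 58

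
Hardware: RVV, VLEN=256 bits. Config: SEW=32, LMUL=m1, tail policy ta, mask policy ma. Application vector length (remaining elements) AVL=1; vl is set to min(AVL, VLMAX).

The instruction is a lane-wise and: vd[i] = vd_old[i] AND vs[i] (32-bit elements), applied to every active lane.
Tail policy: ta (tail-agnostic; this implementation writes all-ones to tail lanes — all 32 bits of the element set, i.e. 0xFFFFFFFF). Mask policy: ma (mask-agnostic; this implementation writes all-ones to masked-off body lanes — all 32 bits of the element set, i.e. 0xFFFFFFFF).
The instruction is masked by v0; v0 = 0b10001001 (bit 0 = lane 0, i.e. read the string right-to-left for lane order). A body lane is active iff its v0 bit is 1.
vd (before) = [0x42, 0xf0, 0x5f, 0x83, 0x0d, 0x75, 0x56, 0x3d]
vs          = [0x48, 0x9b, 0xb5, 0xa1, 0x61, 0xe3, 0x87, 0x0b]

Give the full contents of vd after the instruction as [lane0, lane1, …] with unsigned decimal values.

VLMAX = VLEN×LMUL/SEW = 256×1/32 = 8
vl = min(AVL, VLMAX) = min(1, 8) = 1
vd[0] and(0x42,0x48) -> 0x40
vd[1] tail/ones -> 0xffffffff
vd[2] tail/ones -> 0xffffffff
vd[3] tail/ones -> 0xffffffff
vd[4] tail/ones -> 0xffffffff
vd[5] tail/ones -> 0xffffffff
vd[6] tail/ones -> 0xffffffff
vd[7] tail/ones -> 0xffffffff

vd = [64, 4294967295, 4294967295, 4294967295, 4294967295, 4294967295, 4294967295, 4294967295]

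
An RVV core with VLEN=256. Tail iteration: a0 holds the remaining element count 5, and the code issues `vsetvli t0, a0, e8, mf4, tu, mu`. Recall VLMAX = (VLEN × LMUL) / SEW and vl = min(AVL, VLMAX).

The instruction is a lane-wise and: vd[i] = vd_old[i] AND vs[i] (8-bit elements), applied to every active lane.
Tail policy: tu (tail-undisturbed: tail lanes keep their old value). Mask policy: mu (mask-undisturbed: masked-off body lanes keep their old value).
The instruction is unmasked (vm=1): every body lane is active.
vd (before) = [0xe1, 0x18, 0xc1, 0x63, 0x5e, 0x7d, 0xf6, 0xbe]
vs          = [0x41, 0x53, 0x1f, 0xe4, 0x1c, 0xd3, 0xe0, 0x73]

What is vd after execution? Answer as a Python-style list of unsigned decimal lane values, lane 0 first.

lanes per group: 256·1/4/8 = 8
AVL=5 ≤ VLMAX=8, so vl = 5
vd[0] and(0xe1,0x41) -> 0x41
vd[1] and(0x18,0x53) -> 0x10
vd[2] and(0xc1,0x1f) -> 0x01
vd[3] and(0x63,0xe4) -> 0x60
vd[4] and(0x5e,0x1c) -> 0x1c
vd[5] tail/keep -> 0x7d
vd[6] tail/keep -> 0xf6
vd[7] tail/keep -> 0xbe

vd = [65, 16, 1, 96, 28, 125, 246, 190]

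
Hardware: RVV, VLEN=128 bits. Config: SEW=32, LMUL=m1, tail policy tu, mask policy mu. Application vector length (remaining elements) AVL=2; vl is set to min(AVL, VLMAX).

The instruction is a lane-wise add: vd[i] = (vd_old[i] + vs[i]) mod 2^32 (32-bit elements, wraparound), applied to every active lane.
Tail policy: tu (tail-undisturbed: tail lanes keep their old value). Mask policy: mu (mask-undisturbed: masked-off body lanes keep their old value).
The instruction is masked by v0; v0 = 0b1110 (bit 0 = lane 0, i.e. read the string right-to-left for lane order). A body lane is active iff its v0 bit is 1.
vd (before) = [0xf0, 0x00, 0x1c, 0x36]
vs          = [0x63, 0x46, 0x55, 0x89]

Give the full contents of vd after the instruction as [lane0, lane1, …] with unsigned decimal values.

VLMAX = VLEN×LMUL/SEW = 128×1/32 = 4
AVL=2 ≤ VLMAX=4, so vl = 2
  i=0: mask-off/keep → 240
  i=1: add(0x00,0x46) → 70
  i=2: tail/keep → 28
  i=3: tail/keep → 54

vd = [240, 70, 28, 54]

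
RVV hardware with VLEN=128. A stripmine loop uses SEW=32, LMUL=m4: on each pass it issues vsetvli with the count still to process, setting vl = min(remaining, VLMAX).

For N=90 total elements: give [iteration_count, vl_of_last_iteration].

VLMAX = (128 × 4) / 32 = 16 lanes
90 elements at 16/iter → 6 passes, remainder 10 on the last

[iterations, last_vl] = [6, 10]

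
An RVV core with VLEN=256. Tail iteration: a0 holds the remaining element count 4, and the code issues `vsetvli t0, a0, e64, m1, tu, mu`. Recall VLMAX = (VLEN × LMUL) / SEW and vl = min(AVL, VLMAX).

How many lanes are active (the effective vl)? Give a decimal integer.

lanes per group: 256·1/64 = 4
vl ← min(4, 4) = 4

vl = 4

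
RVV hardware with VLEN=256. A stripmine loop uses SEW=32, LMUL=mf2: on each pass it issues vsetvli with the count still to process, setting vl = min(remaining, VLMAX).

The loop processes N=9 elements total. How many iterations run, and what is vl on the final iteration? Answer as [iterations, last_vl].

VLMAX = VLEN×LMUL/SEW = 256×1/2/32 = 4
iterations = ceil(9/4) = 3; final-pass vl = 1

[iterations, last_vl] = [3, 1]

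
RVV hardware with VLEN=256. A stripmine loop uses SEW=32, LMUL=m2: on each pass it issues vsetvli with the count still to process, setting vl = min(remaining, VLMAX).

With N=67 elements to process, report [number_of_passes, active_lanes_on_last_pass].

[iterations, last_vl] = [5, 3]

lanes per group: 256·2/32 = 16
67 elements at 16/iter → 5 passes, remainder 3 on the last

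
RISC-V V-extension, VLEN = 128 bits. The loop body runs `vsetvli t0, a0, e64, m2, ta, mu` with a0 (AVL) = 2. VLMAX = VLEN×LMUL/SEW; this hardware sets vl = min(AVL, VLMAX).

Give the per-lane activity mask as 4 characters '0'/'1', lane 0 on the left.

predicate = 1100

lanes per group: 128·2/64 = 4
vl ← min(2, 4) = 2
bits (lane 0 leftmost): 1100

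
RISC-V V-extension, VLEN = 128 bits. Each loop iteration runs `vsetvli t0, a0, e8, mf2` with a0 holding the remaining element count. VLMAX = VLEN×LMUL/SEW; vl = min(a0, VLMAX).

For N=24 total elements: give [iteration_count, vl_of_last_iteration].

[iterations, last_vl] = [3, 8]

VLMAX = (128 × 1/2) / 8 = 8 lanes
N=24: ⌈24/8⌉ = 3 iters; last vl = 24 − 2×8 = 8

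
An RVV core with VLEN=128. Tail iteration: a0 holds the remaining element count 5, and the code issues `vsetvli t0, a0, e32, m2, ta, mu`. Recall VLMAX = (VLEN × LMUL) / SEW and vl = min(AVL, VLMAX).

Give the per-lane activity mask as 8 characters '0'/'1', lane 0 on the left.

predicate = 11111000

VLMAX = VLEN×LMUL/SEW = 128×2/32 = 8
vl ← min(5, 8) = 5
bits (lane 0 leftmost): 11111000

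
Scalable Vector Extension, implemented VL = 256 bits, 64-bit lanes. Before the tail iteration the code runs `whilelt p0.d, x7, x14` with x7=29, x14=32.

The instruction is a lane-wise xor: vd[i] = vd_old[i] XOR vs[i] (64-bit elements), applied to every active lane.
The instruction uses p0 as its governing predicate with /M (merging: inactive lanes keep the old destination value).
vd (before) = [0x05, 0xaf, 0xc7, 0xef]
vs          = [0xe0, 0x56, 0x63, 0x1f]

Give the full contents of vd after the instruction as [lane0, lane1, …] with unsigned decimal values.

vd = [229, 249, 164, 239]

lane count: 256 div 64 = 4
p0[j] = (29+j < 32); true for j=0..2 → 3 lanes set
lane  0: xor(0x05,0xe0) ⇒ 0xe5
lane  1: xor(0xaf,0x56) ⇒ 0xf9
lane  2: xor(0xc7,0x63) ⇒ 0xa4
lane  3: tail/keep ⇒ 0xef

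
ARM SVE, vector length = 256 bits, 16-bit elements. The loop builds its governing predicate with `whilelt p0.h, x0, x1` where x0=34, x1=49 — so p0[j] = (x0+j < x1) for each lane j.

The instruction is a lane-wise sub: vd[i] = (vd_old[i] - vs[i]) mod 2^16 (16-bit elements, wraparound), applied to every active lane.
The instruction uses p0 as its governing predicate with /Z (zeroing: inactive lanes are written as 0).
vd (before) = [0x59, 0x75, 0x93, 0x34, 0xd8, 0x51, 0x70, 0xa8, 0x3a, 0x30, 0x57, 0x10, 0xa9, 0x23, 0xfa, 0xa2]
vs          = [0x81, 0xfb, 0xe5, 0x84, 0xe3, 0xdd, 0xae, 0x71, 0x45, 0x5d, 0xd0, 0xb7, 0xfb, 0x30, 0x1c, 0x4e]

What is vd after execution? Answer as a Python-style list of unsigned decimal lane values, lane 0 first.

lane count: 256 div 16 = 16
whilelt: lane j active iff 34+j < 49 → j < 15 → 15 active
vd[0] sub(0x59,0x81) -> 0xffd8
vd[1] sub(0x75,0xfb) -> 0xff7a
vd[2] sub(0x93,0xe5) -> 0xffae
vd[3] sub(0x34,0x84) -> 0xffb0
vd[4] sub(0xd8,0xe3) -> 0xfff5
vd[5] sub(0x51,0xdd) -> 0xff74
vd[6] sub(0x70,0xae) -> 0xffc2
vd[7] sub(0xa8,0x71) -> 0x37
vd[8] sub(0x3a,0x45) -> 0xfff5
vd[9] sub(0x30,0x5d) -> 0xffd3
vd[10] sub(0x57,0xd0) -> 0xff87
vd[11] sub(0x10,0xb7) -> 0xff59
vd[12] sub(0xa9,0xfb) -> 0xffae
vd[13] sub(0x23,0x30) -> 0xfff3
vd[14] sub(0xfa,0x1c) -> 0xde
vd[15] tail/zero -> 0x00

vd = [65496, 65402, 65454, 65456, 65525, 65396, 65474, 55, 65525, 65491, 65415, 65369, 65454, 65523, 222, 0]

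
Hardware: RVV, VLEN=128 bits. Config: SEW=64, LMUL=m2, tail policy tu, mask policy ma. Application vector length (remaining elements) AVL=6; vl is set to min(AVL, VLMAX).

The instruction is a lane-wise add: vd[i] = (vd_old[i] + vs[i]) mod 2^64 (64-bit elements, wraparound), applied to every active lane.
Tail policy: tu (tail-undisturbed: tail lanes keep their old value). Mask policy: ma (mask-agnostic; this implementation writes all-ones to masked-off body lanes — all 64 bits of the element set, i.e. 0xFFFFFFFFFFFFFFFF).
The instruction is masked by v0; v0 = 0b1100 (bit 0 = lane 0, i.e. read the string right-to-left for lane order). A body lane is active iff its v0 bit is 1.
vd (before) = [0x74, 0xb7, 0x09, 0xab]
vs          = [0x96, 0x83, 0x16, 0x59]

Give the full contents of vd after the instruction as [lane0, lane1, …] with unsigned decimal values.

vd = [18446744073709551615, 18446744073709551615, 31, 260]

VLMAX = (128 × 2) / 64 = 4 lanes
vl = min(AVL, VLMAX) = min(6, 4) = 4
[0] mask-off/ones = 0xffffffffffffffff
[1] mask-off/ones = 0xffffffffffffffff
[2] add(0x09,0x16) = 0x1f
[3] add(0xab,0x59) = 0x104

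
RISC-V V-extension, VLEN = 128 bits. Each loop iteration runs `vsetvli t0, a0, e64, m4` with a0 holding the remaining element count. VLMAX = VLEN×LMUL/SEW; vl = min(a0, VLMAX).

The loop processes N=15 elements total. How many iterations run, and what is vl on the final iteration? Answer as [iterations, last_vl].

[iterations, last_vl] = [2, 7]

VLMAX = (128 × 4) / 64 = 8 lanes
N=15: ⌈15/8⌉ = 2 iters; last vl = 15 − 1×8 = 7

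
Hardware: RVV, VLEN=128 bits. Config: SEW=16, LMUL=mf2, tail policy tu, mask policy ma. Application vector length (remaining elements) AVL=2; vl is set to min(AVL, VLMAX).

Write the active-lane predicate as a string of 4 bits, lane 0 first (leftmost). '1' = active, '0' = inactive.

predicate = 1100

lanes per group: 128·1/2/16 = 4
vl = min(AVL, VLMAX) = min(2, 4) = 2
bits (lane 0 leftmost): 1100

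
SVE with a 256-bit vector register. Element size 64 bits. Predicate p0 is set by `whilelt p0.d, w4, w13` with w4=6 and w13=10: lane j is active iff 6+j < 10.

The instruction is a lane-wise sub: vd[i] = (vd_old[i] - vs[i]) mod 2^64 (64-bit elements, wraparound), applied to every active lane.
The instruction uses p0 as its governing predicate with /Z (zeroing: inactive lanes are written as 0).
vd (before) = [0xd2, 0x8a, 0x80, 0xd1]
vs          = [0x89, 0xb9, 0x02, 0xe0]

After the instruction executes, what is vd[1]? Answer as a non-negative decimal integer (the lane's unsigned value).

lane count: 256 div 64 = 4
whilelt: lane j active iff 6+j < 10 → j < 4 → 4 active
  i=0: sub(0xd2,0x89) → 73
  i=1: sub(0x8a,0xb9) → 18446744073709551569
  i=2: sub(0x80,0x02) → 126
  i=3: sub(0xd1,0xe0) → 18446744073709551601

vd[1] = 18446744073709551569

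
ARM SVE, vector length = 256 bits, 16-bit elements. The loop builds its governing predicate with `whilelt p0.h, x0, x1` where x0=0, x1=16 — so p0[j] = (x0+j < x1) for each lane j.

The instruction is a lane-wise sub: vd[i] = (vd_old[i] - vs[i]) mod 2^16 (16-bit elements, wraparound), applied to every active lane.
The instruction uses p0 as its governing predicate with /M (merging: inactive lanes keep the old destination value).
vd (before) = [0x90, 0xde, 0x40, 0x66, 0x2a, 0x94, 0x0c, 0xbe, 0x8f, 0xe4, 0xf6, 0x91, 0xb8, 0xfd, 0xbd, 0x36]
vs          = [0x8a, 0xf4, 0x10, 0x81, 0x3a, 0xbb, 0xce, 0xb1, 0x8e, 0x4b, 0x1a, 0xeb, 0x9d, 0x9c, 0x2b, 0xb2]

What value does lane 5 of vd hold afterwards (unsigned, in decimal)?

vd[5] = 65497

register lanes = 256/16 = 16
active while 0+j < 16, i.e. j ∈ [0,16) capped at 16 ⇒ 16
  i=0: sub(0x90,0x8a) → 6
  i=1: sub(0xde,0xf4) → 65514
  i=2: sub(0x40,0x10) → 48
  i=3: sub(0x66,0x81) → 65509
  i=4: sub(0x2a,0x3a) → 65520
  i=5: sub(0x94,0xbb) → 65497
  i=6: sub(0x0c,0xce) → 65342
  i=7: sub(0xbe,0xb1) → 13
  i=8: sub(0x8f,0x8e) → 1
  i=9: sub(0xe4,0x4b) → 153
  i=10: sub(0xf6,0x1a) → 220
  i=11: sub(0x91,0xeb) → 65446
  i=12: sub(0xb8,0x9d) → 27
  i=13: sub(0xfd,0x9c) → 97
  i=14: sub(0xbd,0x2b) → 146
  i=15: sub(0x36,0xb2) → 65412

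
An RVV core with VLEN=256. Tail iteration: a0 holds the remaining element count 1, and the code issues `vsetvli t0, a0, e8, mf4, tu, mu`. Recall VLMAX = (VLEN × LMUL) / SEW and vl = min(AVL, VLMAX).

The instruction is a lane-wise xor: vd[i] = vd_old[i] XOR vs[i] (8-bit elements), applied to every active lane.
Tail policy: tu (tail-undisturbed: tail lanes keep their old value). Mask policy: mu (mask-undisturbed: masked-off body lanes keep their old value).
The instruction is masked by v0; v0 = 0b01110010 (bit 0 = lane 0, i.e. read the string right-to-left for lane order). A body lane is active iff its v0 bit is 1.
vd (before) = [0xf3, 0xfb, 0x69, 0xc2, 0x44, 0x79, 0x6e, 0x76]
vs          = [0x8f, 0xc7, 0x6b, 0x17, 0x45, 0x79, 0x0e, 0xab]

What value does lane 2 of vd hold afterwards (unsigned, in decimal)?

lanes per group: 256·1/4/8 = 8
vl = min(AVL, VLMAX) = min(1, 8) = 1
[0] mask-off/keep = 0xf3
[1] tail/keep = 0xfb
[2] tail/keep = 0x69
[3] tail/keep = 0xc2
[4] tail/keep = 0x44
[5] tail/keep = 0x79
[6] tail/keep = 0x6e
[7] tail/keep = 0x76

vd[2] = 105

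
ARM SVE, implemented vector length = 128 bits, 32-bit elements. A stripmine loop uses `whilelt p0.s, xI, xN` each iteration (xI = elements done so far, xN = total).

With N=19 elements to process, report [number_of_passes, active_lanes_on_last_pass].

[iterations, last_vl] = [5, 3]

128-bit reg / 32-bit elem → 4 lanes
iterations = ceil(19/4) = 5; final-pass vl = 3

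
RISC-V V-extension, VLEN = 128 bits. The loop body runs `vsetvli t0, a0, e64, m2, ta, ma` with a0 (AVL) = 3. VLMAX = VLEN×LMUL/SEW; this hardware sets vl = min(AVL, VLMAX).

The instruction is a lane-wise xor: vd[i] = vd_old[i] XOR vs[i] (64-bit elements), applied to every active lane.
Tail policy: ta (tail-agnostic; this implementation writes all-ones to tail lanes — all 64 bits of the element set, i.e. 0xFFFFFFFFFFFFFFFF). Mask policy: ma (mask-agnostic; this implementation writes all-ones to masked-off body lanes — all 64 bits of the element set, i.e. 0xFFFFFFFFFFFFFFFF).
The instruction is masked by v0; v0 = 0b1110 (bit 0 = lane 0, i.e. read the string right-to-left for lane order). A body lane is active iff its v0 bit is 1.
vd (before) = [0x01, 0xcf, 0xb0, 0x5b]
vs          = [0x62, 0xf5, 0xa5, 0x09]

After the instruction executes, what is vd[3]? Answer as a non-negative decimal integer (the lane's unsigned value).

lanes per group: 128·2/64 = 4
vl = min(AVL, VLMAX) = min(3, 4) = 3
vd[0] mask-off/ones -> 0xffffffffffffffff
vd[1] xor(0xcf,0xf5) -> 0x3a
vd[2] xor(0xb0,0xa5) -> 0x15
vd[3] tail/ones -> 0xffffffffffffffff

vd[3] = 18446744073709551615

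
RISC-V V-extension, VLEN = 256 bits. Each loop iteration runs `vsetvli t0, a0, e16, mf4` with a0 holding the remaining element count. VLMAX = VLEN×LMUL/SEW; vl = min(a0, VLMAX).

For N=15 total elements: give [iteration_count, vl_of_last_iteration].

lanes per group: 256·1/4/16 = 4
iterations = ceil(15/4) = 4; final-pass vl = 3

[iterations, last_vl] = [4, 3]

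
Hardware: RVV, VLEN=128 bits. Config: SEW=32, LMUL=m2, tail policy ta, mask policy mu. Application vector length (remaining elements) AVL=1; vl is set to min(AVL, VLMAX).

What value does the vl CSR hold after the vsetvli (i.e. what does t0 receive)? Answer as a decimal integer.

vl = 1

VLMAX = VLEN×LMUL/SEW = 128×2/32 = 8
vl ← min(1, 8) = 1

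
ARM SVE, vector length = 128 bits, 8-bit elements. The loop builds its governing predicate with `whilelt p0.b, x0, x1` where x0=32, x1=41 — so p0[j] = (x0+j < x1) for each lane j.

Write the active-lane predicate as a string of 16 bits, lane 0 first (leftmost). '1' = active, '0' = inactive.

lane count: 128 div 8 = 16
p0[j] = (32+j < 41); true for j=0..8 → 9 lanes set
bits (lane 0 leftmost): 1111111110000000

predicate = 1111111110000000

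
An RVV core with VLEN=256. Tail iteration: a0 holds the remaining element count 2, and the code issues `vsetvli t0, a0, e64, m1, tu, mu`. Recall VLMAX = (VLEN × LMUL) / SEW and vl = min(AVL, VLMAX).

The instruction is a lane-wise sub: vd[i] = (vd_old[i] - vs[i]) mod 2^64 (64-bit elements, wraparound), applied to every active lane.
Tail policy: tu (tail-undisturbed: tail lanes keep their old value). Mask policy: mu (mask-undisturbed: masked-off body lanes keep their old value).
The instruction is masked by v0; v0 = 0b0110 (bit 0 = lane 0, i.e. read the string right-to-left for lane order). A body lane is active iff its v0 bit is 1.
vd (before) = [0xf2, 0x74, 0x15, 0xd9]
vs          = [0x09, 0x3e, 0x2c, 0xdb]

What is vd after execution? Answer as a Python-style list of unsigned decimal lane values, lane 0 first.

VLMAX = VLEN×LMUL/SEW = 256×1/64 = 4
vl ← min(2, 4) = 2
vd[0] mask-off/keep -> 0xf2
vd[1] sub(0x74,0x3e) -> 0x36
vd[2] tail/keep -> 0x15
vd[3] tail/keep -> 0xd9

vd = [242, 54, 21, 217]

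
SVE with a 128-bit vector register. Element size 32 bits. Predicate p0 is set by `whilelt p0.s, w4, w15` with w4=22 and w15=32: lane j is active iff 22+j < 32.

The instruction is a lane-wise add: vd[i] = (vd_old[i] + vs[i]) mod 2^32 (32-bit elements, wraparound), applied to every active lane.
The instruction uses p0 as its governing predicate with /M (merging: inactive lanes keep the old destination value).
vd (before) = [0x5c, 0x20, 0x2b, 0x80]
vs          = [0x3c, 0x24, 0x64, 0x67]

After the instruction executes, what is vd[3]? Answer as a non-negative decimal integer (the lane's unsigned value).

vd[3] = 231

128-bit reg / 32-bit elem → 4 lanes
active while 22+j < 32, i.e. j ∈ [0,10) capped at 4 ⇒ 4
lane  0: add(0x5c,0x3c) ⇒ 0x98
lane  1: add(0x20,0x24) ⇒ 0x44
lane  2: add(0x2b,0x64) ⇒ 0x8f
lane  3: add(0x80,0x67) ⇒ 0xe7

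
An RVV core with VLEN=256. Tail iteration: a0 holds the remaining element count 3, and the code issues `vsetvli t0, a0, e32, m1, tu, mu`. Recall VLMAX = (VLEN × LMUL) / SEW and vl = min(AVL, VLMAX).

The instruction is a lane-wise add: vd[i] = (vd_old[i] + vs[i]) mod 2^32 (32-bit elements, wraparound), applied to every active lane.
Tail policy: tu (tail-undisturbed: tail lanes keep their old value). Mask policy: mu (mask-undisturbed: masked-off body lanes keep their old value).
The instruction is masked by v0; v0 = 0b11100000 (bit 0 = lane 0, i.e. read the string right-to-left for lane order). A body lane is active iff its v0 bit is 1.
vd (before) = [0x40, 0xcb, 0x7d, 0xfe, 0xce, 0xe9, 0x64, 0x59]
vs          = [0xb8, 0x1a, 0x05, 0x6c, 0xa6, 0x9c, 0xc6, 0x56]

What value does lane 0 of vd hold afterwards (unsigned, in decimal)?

vd[0] = 64

lanes per group: 256·1/32 = 8
AVL=3 ≤ VLMAX=8, so vl = 3
  i=0: mask-off/keep → 64
  i=1: mask-off/keep → 203
  i=2: mask-off/keep → 125
  i=3: tail/keep → 254
  i=4: tail/keep → 206
  i=5: tail/keep → 233
  i=6: tail/keep → 100
  i=7: tail/keep → 89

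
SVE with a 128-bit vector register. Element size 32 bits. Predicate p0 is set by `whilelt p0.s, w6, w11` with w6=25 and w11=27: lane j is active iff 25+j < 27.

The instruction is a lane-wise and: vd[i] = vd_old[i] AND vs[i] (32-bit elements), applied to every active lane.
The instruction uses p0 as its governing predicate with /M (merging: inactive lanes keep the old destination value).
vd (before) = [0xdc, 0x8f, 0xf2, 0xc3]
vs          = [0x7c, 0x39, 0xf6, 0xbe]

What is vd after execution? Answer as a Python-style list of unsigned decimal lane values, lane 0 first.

vd = [92, 9, 242, 195]

register lanes = 128/32 = 4
active while 25+j < 27, i.e. j ∈ [0,2) capped at 4 ⇒ 2
  i=0: and(0xdc,0x7c) → 92
  i=1: and(0x8f,0x39) → 9
  i=2: tail/keep → 242
  i=3: tail/keep → 195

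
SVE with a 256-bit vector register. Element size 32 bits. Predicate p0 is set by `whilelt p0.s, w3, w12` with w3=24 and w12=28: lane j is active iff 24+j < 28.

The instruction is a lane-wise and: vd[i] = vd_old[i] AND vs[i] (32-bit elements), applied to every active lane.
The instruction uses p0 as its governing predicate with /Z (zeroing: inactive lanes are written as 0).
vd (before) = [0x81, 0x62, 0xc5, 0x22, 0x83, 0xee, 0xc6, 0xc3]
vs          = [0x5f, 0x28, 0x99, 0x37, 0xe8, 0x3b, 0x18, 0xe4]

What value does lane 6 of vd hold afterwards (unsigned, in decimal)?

256-bit reg / 32-bit elem → 8 lanes
whilelt: lane j active iff 24+j < 28 → j < 4 → 4 active
vd[0] and(0x81,0x5f) -> 0x01
vd[1] and(0x62,0x28) -> 0x20
vd[2] and(0xc5,0x99) -> 0x81
vd[3] and(0x22,0x37) -> 0x22
vd[4] tail/zero -> 0x00
vd[5] tail/zero -> 0x00
vd[6] tail/zero -> 0x00
vd[7] tail/zero -> 0x00

vd[6] = 0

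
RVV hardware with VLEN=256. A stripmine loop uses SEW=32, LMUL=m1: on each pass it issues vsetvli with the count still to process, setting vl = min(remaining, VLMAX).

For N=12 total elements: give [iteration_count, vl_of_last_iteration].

VLMAX = (256 × 1) / 32 = 8 lanes
N=12: ⌈12/8⌉ = 2 iters; last vl = 12 − 1×8 = 4

[iterations, last_vl] = [2, 4]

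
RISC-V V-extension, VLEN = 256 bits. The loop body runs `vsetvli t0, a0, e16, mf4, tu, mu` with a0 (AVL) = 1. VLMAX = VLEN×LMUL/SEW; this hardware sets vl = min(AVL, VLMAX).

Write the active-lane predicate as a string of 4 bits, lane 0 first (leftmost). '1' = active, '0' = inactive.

VLMAX = (256 × 1/4) / 16 = 4 lanes
vl = min(AVL, VLMAX) = min(1, 4) = 1
bits (lane 0 leftmost): 1000

predicate = 1000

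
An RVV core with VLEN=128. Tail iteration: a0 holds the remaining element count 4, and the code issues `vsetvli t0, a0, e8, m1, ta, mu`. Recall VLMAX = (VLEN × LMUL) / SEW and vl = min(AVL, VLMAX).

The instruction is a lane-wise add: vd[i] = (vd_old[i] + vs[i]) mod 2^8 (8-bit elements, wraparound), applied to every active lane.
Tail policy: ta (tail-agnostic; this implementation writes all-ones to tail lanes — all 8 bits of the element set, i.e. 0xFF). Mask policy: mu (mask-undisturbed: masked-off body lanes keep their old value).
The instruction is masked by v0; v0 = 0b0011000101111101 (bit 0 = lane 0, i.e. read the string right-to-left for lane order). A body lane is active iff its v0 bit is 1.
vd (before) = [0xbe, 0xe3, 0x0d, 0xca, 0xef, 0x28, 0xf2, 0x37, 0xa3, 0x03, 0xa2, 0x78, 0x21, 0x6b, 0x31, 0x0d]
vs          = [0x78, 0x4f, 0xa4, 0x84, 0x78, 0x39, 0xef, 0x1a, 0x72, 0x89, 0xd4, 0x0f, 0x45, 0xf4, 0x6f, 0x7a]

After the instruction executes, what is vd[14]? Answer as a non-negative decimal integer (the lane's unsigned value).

vd[14] = 255

VLMAX = VLEN×LMUL/SEW = 128×1/8 = 16
vl = min(AVL, VLMAX) = min(4, 16) = 4
[0] add(0xbe,0x78) = 0x36
[1] mask-off/keep = 0xe3
[2] add(0x0d,0xa4) = 0xb1
[3] add(0xca,0x84) = 0x4e
[4] tail/ones = 0xff
[5] tail/ones = 0xff
[6] tail/ones = 0xff
[7] tail/ones = 0xff
[8] tail/ones = 0xff
[9] tail/ones = 0xff
[10] tail/ones = 0xff
[11] tail/ones = 0xff
[12] tail/ones = 0xff
[13] tail/ones = 0xff
[14] tail/ones = 0xff
[15] tail/ones = 0xff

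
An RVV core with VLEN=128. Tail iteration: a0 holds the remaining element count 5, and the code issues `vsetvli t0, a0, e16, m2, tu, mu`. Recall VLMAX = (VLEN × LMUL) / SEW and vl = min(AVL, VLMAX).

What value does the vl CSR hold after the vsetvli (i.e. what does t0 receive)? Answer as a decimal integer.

vl = 5

VLMAX = (128 × 2) / 16 = 16 lanes
AVL=5 ≤ VLMAX=16, so vl = 5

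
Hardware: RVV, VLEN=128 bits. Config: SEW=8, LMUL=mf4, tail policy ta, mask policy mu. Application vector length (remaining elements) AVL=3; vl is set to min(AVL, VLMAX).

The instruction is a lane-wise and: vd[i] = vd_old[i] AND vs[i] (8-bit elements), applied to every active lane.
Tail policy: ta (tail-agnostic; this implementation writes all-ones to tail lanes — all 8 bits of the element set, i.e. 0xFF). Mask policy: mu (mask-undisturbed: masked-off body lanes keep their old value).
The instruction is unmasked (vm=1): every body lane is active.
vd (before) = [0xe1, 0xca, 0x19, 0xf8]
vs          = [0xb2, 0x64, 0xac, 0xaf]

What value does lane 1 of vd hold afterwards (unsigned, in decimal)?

vd[1] = 64

lanes per group: 128·1/4/8 = 4
vl = min(AVL, VLMAX) = min(3, 4) = 3
lane  0: and(0xe1,0xb2) ⇒ 0xa0
lane  1: and(0xca,0x64) ⇒ 0x40
lane  2: and(0x19,0xac) ⇒ 0x08
lane  3: tail/ones ⇒ 0xff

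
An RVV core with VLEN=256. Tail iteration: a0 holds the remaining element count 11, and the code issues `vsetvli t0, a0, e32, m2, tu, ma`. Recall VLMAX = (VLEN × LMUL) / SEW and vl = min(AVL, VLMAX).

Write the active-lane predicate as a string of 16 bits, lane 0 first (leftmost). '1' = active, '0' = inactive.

predicate = 1111111111100000

VLMAX = VLEN×LMUL/SEW = 256×2/32 = 16
vl ← min(11, 16) = 11
bits (lane 0 leftmost): 1111111111100000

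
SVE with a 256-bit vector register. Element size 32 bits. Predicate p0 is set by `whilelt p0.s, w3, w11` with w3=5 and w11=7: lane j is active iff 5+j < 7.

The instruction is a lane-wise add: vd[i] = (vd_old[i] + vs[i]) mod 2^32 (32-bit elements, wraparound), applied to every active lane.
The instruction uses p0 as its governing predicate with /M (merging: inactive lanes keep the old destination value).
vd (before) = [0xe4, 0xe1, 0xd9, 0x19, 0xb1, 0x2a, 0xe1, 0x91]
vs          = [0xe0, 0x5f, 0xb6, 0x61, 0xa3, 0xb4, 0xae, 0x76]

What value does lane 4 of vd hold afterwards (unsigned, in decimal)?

vd[4] = 177

register lanes = 256/32 = 8
p0[j] = (5+j < 7); true for j=0..1 → 2 lanes set
[0] add(0xe4,0xe0) = 0x1c4
[1] add(0xe1,0x5f) = 0x140
[2] tail/keep = 0xd9
[3] tail/keep = 0x19
[4] tail/keep = 0xb1
[5] tail/keep = 0x2a
[6] tail/keep = 0xe1
[7] tail/keep = 0x91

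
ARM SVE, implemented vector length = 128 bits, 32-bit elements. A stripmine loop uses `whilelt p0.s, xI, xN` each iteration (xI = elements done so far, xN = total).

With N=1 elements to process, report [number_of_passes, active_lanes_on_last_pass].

register lanes = 128/32 = 4
N=1: ⌈1/4⌉ = 1 iters; last vl = 1 − 0×4 = 1

[iterations, last_vl] = [1, 1]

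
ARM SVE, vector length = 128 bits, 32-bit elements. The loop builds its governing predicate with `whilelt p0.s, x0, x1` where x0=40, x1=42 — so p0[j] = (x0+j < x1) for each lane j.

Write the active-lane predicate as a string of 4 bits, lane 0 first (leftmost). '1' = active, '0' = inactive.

predicate = 1100

register lanes = 128/32 = 4
active while 40+j < 42, i.e. j ∈ [0,2) capped at 4 ⇒ 2
bits (lane 0 leftmost): 1100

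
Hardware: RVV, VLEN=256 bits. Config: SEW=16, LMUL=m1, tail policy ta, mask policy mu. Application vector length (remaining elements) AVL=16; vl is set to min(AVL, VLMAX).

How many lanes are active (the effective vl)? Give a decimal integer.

vl = 16

VLMAX = (256 × 1) / 16 = 16 lanes
vl = min(AVL, VLMAX) = min(16, 16) = 16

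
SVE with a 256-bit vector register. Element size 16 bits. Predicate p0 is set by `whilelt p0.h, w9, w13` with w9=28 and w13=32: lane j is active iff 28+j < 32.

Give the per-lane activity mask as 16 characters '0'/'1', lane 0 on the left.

predicate = 1111000000000000

256-bit reg / 16-bit elem → 16 lanes
active while 28+j < 32, i.e. j ∈ [0,4) capped at 16 ⇒ 4
bits (lane 0 leftmost): 1111000000000000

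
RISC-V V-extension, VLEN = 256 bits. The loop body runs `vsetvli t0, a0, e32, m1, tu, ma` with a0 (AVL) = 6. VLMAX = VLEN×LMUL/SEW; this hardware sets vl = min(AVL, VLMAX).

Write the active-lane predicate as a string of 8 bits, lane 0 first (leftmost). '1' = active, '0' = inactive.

predicate = 11111100

VLMAX = VLEN×LMUL/SEW = 256×1/32 = 8
vl = min(AVL, VLMAX) = min(6, 8) = 6
bits (lane 0 leftmost): 11111100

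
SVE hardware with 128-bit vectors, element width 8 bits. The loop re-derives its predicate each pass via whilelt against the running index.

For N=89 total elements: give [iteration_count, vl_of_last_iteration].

128-bit reg / 8-bit elem → 16 lanes
iterations = ceil(89/16) = 6; final-pass vl = 9

[iterations, last_vl] = [6, 9]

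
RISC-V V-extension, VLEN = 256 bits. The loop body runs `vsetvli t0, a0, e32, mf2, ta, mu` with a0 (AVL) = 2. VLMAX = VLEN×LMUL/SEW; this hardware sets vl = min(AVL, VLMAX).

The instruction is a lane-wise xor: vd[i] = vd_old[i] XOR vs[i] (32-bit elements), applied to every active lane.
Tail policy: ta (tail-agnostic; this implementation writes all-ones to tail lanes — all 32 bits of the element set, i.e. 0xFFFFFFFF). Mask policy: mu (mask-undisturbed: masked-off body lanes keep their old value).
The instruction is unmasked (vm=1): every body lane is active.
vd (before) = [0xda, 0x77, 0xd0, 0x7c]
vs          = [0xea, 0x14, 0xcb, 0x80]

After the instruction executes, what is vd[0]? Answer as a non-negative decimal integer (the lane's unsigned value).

vd[0] = 48

VLMAX = VLEN×LMUL/SEW = 256×1/2/32 = 4
vl = min(AVL, VLMAX) = min(2, 4) = 2
  i=0: xor(0xda,0xea) → 48
  i=1: xor(0x77,0x14) → 99
  i=2: tail/ones → 4294967295
  i=3: tail/ones → 4294967295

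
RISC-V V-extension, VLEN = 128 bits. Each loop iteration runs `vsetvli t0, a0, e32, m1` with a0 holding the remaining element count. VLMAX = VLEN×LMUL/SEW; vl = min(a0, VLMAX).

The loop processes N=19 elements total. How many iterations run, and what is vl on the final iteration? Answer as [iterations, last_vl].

lanes per group: 128·1/32 = 4
iterations = ceil(19/4) = 5; final-pass vl = 3

[iterations, last_vl] = [5, 3]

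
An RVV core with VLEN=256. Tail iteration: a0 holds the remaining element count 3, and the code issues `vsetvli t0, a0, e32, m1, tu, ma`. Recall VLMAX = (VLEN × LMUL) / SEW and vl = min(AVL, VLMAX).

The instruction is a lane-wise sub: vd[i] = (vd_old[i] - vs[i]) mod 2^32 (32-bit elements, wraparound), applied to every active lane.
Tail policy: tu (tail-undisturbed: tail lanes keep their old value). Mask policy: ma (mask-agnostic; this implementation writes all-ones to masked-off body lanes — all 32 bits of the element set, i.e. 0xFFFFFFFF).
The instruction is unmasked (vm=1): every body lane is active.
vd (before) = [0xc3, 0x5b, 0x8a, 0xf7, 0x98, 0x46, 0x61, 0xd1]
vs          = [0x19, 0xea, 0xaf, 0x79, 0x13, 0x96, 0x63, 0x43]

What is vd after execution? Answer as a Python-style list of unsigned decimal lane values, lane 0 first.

lanes per group: 256·1/32 = 8
vl = min(AVL, VLMAX) = min(3, 8) = 3
vd[0] sub(0xc3,0x19) -> 0xaa
vd[1] sub(0x5b,0xea) -> 0xffffff71
vd[2] sub(0x8a,0xaf) -> 0xffffffdb
vd[3] tail/keep -> 0xf7
vd[4] tail/keep -> 0x98
vd[5] tail/keep -> 0x46
vd[6] tail/keep -> 0x61
vd[7] tail/keep -> 0xd1

vd = [170, 4294967153, 4294967259, 247, 152, 70, 97, 209]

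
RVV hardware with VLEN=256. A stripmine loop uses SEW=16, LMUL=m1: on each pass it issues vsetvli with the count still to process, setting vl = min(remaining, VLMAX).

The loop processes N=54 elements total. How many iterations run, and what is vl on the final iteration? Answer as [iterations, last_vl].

[iterations, last_vl] = [4, 6]

VLMAX = (256 × 1) / 16 = 16 lanes
54 elements at 16/iter → 4 passes, remainder 6 on the last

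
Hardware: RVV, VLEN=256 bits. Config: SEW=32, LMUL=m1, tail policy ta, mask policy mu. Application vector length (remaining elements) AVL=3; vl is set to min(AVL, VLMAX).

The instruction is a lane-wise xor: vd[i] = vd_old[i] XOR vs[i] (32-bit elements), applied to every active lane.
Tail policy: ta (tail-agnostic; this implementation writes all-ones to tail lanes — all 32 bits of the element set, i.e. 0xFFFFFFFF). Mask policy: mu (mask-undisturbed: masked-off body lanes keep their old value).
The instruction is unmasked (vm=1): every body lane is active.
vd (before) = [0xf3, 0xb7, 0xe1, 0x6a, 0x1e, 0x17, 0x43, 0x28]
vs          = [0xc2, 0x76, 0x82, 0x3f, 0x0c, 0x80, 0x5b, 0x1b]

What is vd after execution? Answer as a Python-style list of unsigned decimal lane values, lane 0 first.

lanes per group: 256·1/32 = 8
AVL=3 ≤ VLMAX=8, so vl = 3
lane  0: xor(0xf3,0xc2) ⇒ 0x31
lane  1: xor(0xb7,0x76) ⇒ 0xc1
lane  2: xor(0xe1,0x82) ⇒ 0x63
lane  3: tail/ones ⇒ 0xffffffff
lane  4: tail/ones ⇒ 0xffffffff
lane  5: tail/ones ⇒ 0xffffffff
lane  6: tail/ones ⇒ 0xffffffff
lane  7: tail/ones ⇒ 0xffffffff

vd = [49, 193, 99, 4294967295, 4294967295, 4294967295, 4294967295, 4294967295]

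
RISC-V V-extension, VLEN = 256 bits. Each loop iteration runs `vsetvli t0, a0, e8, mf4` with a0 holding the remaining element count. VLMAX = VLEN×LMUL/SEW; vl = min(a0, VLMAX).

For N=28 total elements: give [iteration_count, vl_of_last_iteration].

VLMAX = (256 × 1/4) / 8 = 8 lanes
N=28: ⌈28/8⌉ = 4 iters; last vl = 28 − 3×8 = 4

[iterations, last_vl] = [4, 4]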